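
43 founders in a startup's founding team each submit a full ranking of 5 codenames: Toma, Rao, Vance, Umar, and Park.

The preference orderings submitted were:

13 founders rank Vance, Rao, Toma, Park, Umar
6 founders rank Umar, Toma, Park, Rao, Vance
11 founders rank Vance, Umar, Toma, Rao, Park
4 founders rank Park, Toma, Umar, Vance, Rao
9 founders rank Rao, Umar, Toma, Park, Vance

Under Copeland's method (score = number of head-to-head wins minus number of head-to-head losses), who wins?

Pairwise results:
  Toma vs Rao: Rao wins 22–21.
  Toma vs Vance: Vance wins 24–19.
  Toma vs Umar: Umar wins 26–17.
  Toma vs Park: Toma wins 39–4.
  Rao vs Vance: Vance wins 28–15.
  Rao vs Umar: Rao wins 22–21.
  Rao vs Park: Rao wins 33–10.
  Vance vs Umar: Vance wins 24–19.
  Vance vs Park: Vance wins 24–19.
  Umar vs Park: Umar wins 26–17.
Copeland scores (wins − losses):
  Toma: 1 − 3 = -2
  Rao: 3 − 1 = 2
  Vance: 4 − 0 = 4
  Umar: 2 − 2 = 0
  Park: 0 − 4 = -4
Vance has the best Copeland score.

Vance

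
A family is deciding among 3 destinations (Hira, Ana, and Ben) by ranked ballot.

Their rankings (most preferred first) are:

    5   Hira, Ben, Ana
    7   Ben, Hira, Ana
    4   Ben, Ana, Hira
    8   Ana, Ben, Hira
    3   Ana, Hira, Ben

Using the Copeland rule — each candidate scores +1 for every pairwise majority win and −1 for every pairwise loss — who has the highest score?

Ben

Pairwise results:
  Hira vs Ana: Ana wins 15–12.
  Hira vs Ben: Ben wins 19–8.
  Ana vs Ben: Ben wins 16–11.
Copeland scores (wins − losses):
  Hira: 0 − 2 = -2
  Ana: 1 − 1 = 0
  Ben: 2 − 0 = 2
Ben has the best Copeland score.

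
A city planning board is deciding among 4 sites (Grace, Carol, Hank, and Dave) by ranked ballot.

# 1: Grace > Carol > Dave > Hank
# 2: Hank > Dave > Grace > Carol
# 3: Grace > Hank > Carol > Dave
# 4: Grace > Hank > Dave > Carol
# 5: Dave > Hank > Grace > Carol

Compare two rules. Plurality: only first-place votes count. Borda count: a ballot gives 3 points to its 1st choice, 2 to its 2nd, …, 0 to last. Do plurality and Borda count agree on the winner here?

Yes

Plurality first-place counts: Grace 3, Carol 0, Hank 1, Dave 1 → Grace.
Borda totals: Grace 11, Carol 3, Hank 9, Dave 7 → Grace.
The two rules agree on Grace.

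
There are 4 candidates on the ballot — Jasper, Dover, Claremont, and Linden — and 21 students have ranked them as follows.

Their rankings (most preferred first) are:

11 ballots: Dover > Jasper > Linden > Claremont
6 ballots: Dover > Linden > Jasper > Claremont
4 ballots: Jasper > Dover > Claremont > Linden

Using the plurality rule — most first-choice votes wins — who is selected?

First-place vote totals:
  Jasper: 4
  Dover: 17
  Claremont: 0
  Linden: 0
Dover has the most first-place votes.

Dover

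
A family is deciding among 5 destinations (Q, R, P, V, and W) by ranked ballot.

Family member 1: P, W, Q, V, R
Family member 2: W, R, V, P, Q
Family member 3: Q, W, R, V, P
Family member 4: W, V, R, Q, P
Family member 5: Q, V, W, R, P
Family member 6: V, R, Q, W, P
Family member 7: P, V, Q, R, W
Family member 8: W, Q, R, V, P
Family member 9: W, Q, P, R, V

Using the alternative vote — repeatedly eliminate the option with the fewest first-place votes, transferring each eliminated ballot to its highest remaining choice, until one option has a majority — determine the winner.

W

Round 1: W 4, Q 2, P 2, V 1, R 0. R has the fewest and is eliminated.
Round 2: W 4, Q 2, P 2, V 1. V has the fewest and is eliminated.
Round 3: W 4, Q 3, P 2. P has the fewest and is eliminated.
Round 4: W 5, Q 4. W has a majority.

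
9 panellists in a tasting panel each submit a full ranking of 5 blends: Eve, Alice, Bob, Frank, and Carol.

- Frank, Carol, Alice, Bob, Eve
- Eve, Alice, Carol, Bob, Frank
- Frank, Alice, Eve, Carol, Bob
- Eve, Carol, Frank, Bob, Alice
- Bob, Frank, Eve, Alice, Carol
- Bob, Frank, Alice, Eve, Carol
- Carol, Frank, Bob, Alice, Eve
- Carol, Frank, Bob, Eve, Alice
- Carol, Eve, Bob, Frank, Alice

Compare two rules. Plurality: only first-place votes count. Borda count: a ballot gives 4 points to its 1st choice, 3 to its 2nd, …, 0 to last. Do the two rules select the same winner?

Plurality first-place counts: Eve 2, Alice 0, Bob 2, Frank 2, Carol 3 → Carol.
Borda totals: Eve 17, Alice 12, Bob 17, Frank 23, Carol 21 → Frank.
The two rules disagree: plurality picks Carol, Borda picks Frank.

No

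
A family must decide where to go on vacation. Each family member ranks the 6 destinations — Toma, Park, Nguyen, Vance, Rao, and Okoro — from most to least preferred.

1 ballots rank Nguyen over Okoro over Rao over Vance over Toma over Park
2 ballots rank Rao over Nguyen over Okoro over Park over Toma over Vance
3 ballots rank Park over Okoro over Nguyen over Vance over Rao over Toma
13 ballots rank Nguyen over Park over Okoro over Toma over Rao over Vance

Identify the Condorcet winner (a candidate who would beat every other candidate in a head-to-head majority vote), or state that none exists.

Head-to-head results (19 voters total):
Toma vs Park: Park wins 18–1.
Toma vs Nguyen: Nguyen wins 19–0.
Toma vs Vance: Toma wins 15–4.
Toma vs Rao: Toma wins 13–6.
Toma vs Okoro: Okoro wins 19–0.
Park vs Nguyen: Nguyen wins 16–3.
Park vs Vance: Park wins 18–1.
Park vs Rao: Park wins 16–3.
Park vs Okoro: Park wins 16–3.
Nguyen vs Vance: Nguyen wins 19–0.
Nguyen vs Rao: Nguyen wins 17–2.
Nguyen vs Okoro: Nguyen wins 16–3.
Vance vs Rao: Rao wins 16–3.
Vance vs Okoro: Okoro wins 19–0.
Rao vs Okoro: Okoro wins 17–2.
Nguyen beats each rival — Toma (19–0), Park (16–3), Vance (19–0), Rao (17–2), Okoro (16–3) — so Nguyen is the Condorcet winner.

Nguyen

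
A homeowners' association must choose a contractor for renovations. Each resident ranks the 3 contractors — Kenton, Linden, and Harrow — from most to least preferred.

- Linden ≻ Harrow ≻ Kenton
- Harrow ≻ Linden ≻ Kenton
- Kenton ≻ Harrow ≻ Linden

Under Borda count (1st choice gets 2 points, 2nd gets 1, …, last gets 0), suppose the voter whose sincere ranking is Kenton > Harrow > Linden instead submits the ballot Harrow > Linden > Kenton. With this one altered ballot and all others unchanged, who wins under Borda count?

Borda totals with the altered ballot: Kenton 0, Linden 4, Harrow 5.
The winner is unchanged: still Harrow.

Harrow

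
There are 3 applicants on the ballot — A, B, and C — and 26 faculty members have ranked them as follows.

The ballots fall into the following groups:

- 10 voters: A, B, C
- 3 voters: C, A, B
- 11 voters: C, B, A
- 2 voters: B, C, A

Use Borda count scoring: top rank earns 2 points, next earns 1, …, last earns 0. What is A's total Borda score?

23

Borda scores:
  A: 10·2 + 3·1 + 11·0 + 2·0 = 23
  B: 10·1 + 3·0 + 11·1 + 2·2 = 25
  C: 10·0 + 3·2 + 11·2 + 2·1 = 30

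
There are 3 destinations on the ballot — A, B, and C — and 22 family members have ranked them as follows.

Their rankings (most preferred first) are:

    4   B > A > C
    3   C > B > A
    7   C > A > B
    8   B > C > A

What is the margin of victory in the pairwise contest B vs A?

8

Ballots ranking B above A: 4+3+8 = 15.
Ballots ranking A above B: 7.
B wins 15–7, a margin of 8.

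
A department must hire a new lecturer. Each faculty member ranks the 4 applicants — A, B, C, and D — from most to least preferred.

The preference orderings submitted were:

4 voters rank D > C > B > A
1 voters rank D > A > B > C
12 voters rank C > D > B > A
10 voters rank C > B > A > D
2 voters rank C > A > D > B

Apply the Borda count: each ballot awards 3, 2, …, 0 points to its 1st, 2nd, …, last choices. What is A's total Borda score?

Borda scores:
  A: 4·0 + 2 + 12·0 + 10·1 + 2·2 = 16
  B: 4·1 + 1 + 12·1 + 10·2 + 2·0 = 37
  C: 4·2 + 0 + 12·3 + 10·3 + 2·3 = 80
  D: 4·3 + 3 + 12·2 + 10·0 + 2·1 = 41

16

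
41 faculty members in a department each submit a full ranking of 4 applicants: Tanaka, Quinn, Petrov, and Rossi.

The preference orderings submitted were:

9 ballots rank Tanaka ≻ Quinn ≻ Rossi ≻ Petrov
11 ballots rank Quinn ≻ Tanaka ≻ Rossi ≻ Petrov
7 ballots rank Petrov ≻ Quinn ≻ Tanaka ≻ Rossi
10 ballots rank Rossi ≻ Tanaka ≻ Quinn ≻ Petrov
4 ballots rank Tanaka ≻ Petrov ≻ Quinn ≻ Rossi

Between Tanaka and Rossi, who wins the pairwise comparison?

Tanaka

Ballots ranking Tanaka above Rossi: 9+11+7+4 = 31.
Ballots ranking Rossi above Tanaka: 10.
Tanaka wins the head-to-head, 31–10.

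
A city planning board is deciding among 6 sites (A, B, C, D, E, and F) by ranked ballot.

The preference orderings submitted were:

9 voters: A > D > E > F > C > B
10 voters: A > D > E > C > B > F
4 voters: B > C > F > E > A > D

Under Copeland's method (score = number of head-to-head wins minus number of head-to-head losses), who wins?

Pairwise results:
  A vs B: A wins 19–4.
  A vs C: A wins 19–4.
  A vs D: A wins 23–0.
  A vs E: A wins 19–4.
  A vs F: A wins 19–4.
  B vs C: C wins 19–4.
  B vs D: D wins 19–4.
  B vs E: E wins 19–4.
  B vs F: B wins 14–9.
  C vs D: D wins 19–4.
  C vs E: E wins 19–4.
  C vs F: C wins 14–9.
  D vs E: D wins 19–4.
  D vs F: D wins 19–4.
  E vs F: E wins 19–4.
Copeland scores (wins − losses):
  A: 5 − 0 = 5
  B: 1 − 4 = -3
  C: 2 − 3 = -1
  D: 4 − 1 = 3
  E: 3 − 2 = 1
  F: 0 − 5 = -5
A has the best Copeland score.

A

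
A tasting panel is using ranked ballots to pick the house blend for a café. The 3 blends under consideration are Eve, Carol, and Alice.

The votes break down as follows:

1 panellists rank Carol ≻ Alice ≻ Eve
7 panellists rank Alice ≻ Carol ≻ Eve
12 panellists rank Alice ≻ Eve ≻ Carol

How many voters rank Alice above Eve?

20

Ballots ranking Alice above Eve: 1+7+12 = 20.
Ballots ranking Eve above Alice: 0.
So 20 of 20 voters prefer Alice to Eve.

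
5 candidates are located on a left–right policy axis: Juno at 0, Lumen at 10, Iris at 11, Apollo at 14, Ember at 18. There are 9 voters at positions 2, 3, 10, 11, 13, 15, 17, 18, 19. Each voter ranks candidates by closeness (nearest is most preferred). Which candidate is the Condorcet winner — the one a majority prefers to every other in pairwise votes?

With single-peaked preferences on a line, the Condorcet winner is the candidate closest to the median voter.
The median voter (position 13) is closest to Apollo at 14.
Check: Apollo vs Lumen — voters closer to Apollo: 5 of 9.

Apollo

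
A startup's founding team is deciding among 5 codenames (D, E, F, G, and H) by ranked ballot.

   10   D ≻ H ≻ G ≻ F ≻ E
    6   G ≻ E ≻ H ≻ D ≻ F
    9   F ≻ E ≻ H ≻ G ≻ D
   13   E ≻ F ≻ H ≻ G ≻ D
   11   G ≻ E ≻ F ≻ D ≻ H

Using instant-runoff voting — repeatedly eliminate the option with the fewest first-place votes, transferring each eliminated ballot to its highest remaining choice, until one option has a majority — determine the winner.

Round 1: G 17, E 13, D 10, F 9, H 0. H has the fewest and is eliminated.
Round 2: G 17, E 13, D 10, F 9. F has the fewest and is eliminated.
Round 3: E 22, G 17, D 10. D has the fewest and is eliminated.
Round 4: G 27, E 22. G has a majority.

G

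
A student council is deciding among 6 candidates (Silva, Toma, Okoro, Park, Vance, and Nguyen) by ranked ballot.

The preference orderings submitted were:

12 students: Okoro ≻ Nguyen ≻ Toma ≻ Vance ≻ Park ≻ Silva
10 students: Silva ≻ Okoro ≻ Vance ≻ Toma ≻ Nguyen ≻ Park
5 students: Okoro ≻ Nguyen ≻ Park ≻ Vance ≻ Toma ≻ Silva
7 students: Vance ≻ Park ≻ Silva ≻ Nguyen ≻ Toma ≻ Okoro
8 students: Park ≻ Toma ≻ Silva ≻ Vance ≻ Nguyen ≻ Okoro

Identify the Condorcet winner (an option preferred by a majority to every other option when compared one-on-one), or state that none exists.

Head-to-head results (42 voters total):
Silva vs Toma: Toma wins 25–17.
Silva vs Okoro: Silva wins 25–17.
Silva vs Park: Park wins 32–10.
Silva vs Vance: Vance wins 24–18.
Silva vs Nguyen: Silva wins 25–17.
Toma vs Okoro: Okoro wins 27–15.
Toma vs Park: Toma wins 22–20.
Toma vs Vance: Vance wins 22–20.
Toma vs Nguyen: Nguyen wins 24–18.
Okoro vs Park: Okoro wins 27–15.
Okoro vs Vance: Okoro wins 27–15.
Okoro vs Nguyen: Okoro wins 27–15.
Park vs Vance: Vance wins 29–13.
Park vs Nguyen: Nguyen wins 27–15.
Vance vs Nguyen: Vance wins 25–17.
No candidate beats all others: Silva beats Okoro beats Toma beats Silva, a majority cycle.

None — there is no Condorcet winner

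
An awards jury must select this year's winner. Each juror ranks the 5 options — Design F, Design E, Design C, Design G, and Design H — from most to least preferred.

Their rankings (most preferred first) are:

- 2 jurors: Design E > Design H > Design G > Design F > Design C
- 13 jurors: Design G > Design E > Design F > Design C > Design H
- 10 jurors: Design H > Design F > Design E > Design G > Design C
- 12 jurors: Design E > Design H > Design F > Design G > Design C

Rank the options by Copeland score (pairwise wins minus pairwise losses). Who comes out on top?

Design E

Pairwise results:
  Design F vs Design E: Design E wins 27–10.
  Design F vs Design C: Design F wins 37–0.
  Design F vs Design G: Design F wins 22–15.
  Design F vs Design H: Design H wins 24–13.
  Design E vs Design C: Design E wins 37–0.
  Design E vs Design G: Design E wins 24–13.
  Design E vs Design H: Design E wins 27–10.
  Design C vs Design G: Design G wins 37–0.
  Design C vs Design H: Design H wins 24–13.
  Design G vs Design H: Design H wins 24–13.
Copeland scores (wins − losses):
  Design F: 2 − 2 = 0
  Design E: 4 − 0 = 4
  Design C: 0 − 4 = -4
  Design G: 1 − 3 = -2
  Design H: 3 − 1 = 2
Design E has the best Copeland score.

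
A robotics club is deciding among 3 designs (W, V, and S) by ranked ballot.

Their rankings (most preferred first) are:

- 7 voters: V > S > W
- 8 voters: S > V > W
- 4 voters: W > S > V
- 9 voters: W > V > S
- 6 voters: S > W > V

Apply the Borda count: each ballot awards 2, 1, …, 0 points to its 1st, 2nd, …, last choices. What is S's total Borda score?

Borda scores:
  W: 7·0 + 8·0 + 4·2 + 9·2 + 6·1 = 32
  V: 7·2 + 8·1 + 4·0 + 9·1 + 6·0 = 31
  S: 7·1 + 8·2 + 4·1 + 9·0 + 6·2 = 39

39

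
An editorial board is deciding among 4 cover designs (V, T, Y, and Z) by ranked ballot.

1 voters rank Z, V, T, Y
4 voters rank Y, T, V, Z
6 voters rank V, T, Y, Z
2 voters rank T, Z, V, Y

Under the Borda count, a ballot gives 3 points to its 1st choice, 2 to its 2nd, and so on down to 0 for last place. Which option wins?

T

Borda scores:
  V: 2 + 4·1 + 6·3 + 2·1 = 26
  T: 1 + 4·2 + 6·2 + 2·3 = 27
  Y: 0 + 4·3 + 6·1 + 2·0 = 18
  Z: 3 + 4·0 + 6·0 + 2·2 = 7
T has the highest total.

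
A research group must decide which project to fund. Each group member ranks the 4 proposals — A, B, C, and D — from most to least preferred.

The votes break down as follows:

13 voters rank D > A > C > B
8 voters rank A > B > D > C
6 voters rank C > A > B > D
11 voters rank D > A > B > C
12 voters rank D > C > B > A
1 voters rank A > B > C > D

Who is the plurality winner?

D

First-place vote totals:
  A: 9
  B: 0
  C: 6
  D: 36
D has the most first-place votes.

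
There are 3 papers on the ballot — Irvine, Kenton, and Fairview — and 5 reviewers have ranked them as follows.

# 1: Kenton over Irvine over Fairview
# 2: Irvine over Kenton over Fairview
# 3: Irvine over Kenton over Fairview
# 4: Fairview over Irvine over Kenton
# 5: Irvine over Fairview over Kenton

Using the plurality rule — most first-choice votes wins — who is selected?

Irvine

First-place vote totals:
  Irvine: 3
  Kenton: 1
  Fairview: 1
Irvine has the most first-place votes.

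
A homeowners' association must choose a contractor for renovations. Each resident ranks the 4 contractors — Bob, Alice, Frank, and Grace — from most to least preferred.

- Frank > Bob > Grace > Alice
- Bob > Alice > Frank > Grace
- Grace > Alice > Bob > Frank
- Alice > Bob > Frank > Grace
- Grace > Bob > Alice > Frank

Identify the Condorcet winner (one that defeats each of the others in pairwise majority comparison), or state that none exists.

Head-to-head results (5 voters total):
Bob vs Alice: Bob wins 3–2.
Bob vs Frank: Bob wins 4–1.
Bob vs Grace: Bob wins 3–2.
Alice vs Frank: Alice wins 4–1.
Alice vs Grace: Grace wins 3–2.
Frank vs Grace: Frank wins 3–2.
Bob beats each rival — Alice (3–2), Frank (4–1), Grace (3–2) — so Bob is the Condorcet winner.

Bob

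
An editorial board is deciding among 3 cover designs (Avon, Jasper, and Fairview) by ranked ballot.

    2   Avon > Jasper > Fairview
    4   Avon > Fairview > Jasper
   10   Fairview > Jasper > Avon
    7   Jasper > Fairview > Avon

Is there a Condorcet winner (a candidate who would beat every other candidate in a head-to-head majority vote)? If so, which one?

Head-to-head results (23 voters total):
Avon vs Jasper: Jasper wins 17–6.
Avon vs Fairview: Fairview wins 17–6.
Jasper vs Fairview: Fairview wins 14–9.
Fairview beats each rival — Avon (17–6), Jasper (14–9) — so Fairview is the Condorcet winner.

Fairview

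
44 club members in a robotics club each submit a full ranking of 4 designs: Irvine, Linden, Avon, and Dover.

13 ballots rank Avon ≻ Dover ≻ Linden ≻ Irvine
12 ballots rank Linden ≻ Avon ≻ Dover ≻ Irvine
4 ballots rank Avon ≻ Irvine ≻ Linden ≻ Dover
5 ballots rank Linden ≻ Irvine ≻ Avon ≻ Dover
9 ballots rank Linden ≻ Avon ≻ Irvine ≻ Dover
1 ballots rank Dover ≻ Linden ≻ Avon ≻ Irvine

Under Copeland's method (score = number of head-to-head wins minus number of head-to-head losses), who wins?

Linden

Pairwise results:
  Irvine vs Linden: Linden wins 40–4.
  Irvine vs Avon: Avon wins 39–5.
  Irvine vs Dover: Dover wins 26–18.
  Linden vs Avon: Linden wins 27–17.
  Linden vs Dover: Linden wins 30–14.
  Avon vs Dover: Avon wins 43–1.
Copeland scores (wins − losses):
  Irvine: 0 − 3 = -3
  Linden: 3 − 0 = 3
  Avon: 2 − 1 = 1
  Dover: 1 − 2 = -1
Linden has the best Copeland score.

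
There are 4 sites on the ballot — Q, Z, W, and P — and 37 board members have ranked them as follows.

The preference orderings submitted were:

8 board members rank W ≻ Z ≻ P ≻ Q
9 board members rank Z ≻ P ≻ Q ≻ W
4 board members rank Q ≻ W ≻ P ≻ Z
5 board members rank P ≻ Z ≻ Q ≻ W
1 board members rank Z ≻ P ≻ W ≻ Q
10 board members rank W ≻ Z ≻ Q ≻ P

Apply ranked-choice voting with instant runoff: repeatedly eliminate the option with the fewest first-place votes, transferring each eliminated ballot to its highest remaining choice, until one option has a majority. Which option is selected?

W

Round 1: W 18, Z 10, P 5, Q 4. Q has the fewest and is eliminated.
Round 2: W 22, Z 10, P 5. W has a majority.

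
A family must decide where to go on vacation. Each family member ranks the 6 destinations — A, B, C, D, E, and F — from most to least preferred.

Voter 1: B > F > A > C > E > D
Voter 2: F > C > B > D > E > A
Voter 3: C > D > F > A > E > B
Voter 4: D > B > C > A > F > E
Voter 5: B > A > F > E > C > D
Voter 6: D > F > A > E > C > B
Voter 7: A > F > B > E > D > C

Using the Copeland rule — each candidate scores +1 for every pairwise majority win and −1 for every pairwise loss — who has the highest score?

Pairwise results:
  A vs B: B wins 4–3.
  A vs C: A wins 4–3.
  A vs D: D wins 4–3.
  A vs E: A wins 6–1.
  A vs F: F wins 4–3.
  B vs C: B wins 4–3.
  B vs D: B wins 4–3.
  B vs E: B wins 5–2.
  B vs F: F wins 4–3.
  C vs D: C wins 4–3.
  C vs E: C wins 4–3.
  C vs F: F wins 5–2.
  D vs E: D wins 4–3.
  D vs F: F wins 4–3.
  E vs F: F wins 7–0.
Copeland scores (wins − losses):
  A: 2 − 3 = -1
  B: 4 − 1 = 3
  C: 2 − 3 = -1
  D: 2 − 3 = -1
  E: 0 − 5 = -5
  F: 5 − 0 = 5
F has the best Copeland score.

F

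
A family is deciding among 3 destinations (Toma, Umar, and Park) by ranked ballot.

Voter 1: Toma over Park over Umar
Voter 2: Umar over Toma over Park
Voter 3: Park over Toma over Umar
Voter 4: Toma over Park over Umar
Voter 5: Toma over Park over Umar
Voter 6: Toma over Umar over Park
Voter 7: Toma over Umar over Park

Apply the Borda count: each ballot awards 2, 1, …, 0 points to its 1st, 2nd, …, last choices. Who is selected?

Borda scores:
  Toma: 2 + 1 + 1 + 2 + 2 + 2 + 2 = 12
  Umar: 0 + 2 + 0 + 0 + 0 + 1 + 1 = 4
  Park: 1 + 0 + 2 + 1 + 1 + 0 + 0 = 5
Toma has the highest total.

Toma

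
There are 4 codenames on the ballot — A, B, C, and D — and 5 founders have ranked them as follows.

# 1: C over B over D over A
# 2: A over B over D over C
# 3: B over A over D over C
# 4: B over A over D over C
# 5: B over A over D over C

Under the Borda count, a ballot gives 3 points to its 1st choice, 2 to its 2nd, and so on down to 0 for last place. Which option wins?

Borda scores:
  A: 0 + 3 + 2 + 2 + 2 = 9
  B: 2 + 2 + 3 + 3 + 3 = 13
  C: 3 + 0 + 0 + 0 + 0 = 3
  D: 1 + 1 + 1 + 1 + 1 = 5
B has the highest total.

B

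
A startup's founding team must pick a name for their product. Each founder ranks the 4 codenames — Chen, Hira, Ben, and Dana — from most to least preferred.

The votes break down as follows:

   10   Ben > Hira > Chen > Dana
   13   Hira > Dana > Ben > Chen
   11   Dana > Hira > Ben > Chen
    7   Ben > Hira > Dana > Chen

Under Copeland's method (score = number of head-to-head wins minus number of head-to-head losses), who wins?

Pairwise results:
  Chen vs Hira: Hira wins 41–0.
  Chen vs Ben: Ben wins 41–0.
  Chen vs Dana: Dana wins 31–10.
  Hira vs Ben: Hira wins 24–17.
  Hira vs Dana: Hira wins 30–11.
  Ben vs Dana: Dana wins 24–17.
Copeland scores (wins − losses):
  Chen: 0 − 3 = -3
  Hira: 3 − 0 = 3
  Ben: 1 − 2 = -1
  Dana: 2 − 1 = 1
Hira has the best Copeland score.

Hira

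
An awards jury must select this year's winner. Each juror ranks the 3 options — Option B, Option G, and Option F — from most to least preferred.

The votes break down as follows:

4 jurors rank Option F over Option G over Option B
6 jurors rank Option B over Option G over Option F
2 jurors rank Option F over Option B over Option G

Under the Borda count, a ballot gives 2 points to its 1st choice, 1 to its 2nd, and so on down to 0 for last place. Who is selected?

Borda scores:
  Option B: 4·0 + 6·2 + 2·1 = 14
  Option G: 4·1 + 6·1 + 2·0 = 10
  Option F: 4·2 + 6·0 + 2·2 = 12
Option B has the highest total.

Option B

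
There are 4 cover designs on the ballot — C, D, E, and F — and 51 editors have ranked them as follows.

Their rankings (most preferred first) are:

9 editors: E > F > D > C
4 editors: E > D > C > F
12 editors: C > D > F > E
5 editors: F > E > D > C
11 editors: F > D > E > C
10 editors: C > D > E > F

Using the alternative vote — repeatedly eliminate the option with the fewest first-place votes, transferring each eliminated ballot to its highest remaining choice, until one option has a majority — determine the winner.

Round 1: C 22, F 16, E 13, D 0. D has the fewest and is eliminated.
Round 2: C 22, F 16, E 13. E has the fewest and is eliminated.
Round 3: C 26, F 25. C has a majority.

C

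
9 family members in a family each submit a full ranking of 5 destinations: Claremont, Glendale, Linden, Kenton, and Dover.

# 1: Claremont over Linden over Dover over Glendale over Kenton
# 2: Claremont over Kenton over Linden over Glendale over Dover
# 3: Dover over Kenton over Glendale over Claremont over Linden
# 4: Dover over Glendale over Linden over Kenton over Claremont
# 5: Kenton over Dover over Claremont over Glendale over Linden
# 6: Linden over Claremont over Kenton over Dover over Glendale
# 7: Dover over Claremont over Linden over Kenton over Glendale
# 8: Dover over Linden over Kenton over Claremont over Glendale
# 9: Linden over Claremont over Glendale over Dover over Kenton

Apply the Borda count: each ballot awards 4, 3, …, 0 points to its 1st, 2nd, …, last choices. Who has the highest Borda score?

Borda scores:
  Claremont: 4 + 4 + 1 + 0 + 2 + 3 + 3 + 1 + 3 = 21
  Glendale: 1 + 1 + 2 + 3 + 1 + 0 + 0 + 0 + 2 = 10
  Linden: 3 + 2 + 0 + 2 + 0 + 4 + 2 + 3 + 4 = 20
  Kenton: 0 + 3 + 3 + 1 + 4 + 2 + 1 + 2 + 0 = 16
  Dover: 2 + 0 + 4 + 4 + 3 + 1 + 4 + 4 + 1 = 23
Dover has the highest total.

Dover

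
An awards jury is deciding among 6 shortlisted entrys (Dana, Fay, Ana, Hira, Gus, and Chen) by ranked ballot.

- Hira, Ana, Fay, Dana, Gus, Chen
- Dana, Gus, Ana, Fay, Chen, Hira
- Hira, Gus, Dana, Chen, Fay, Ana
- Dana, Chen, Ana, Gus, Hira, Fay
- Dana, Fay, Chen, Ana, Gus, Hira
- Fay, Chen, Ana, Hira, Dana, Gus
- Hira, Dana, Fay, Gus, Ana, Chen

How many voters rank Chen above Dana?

Ballots ranking Chen above Dana: 1.
Ballots ranking Dana above Chen: 6.
So 1 of 7 voters prefer Chen to Dana.

1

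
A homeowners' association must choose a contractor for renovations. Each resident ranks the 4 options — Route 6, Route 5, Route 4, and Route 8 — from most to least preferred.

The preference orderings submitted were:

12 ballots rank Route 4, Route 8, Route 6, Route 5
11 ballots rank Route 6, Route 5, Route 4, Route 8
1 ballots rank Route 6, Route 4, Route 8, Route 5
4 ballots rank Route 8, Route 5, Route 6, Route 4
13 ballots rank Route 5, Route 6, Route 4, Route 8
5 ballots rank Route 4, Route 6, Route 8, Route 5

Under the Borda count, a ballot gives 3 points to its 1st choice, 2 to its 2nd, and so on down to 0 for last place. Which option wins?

Route 6

Borda scores:
  Route 6: 12·1 + 11·3 + 3 + 4·1 + 13·2 + 5·2 = 88
  Route 5: 12·0 + 11·2 + 0 + 4·2 + 13·3 + 5·0 = 69
  Route 4: 12·3 + 11·1 + 2 + 4·0 + 13·1 + 5·3 = 77
  Route 8: 12·2 + 11·0 + 1 + 4·3 + 13·0 + 5·1 = 42
Route 6 has the highest total.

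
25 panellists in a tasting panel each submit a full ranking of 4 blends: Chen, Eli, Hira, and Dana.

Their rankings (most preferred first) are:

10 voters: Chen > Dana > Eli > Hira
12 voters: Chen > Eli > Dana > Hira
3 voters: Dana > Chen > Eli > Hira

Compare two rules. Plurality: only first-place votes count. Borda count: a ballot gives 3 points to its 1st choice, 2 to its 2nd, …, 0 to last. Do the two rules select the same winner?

Plurality first-place counts: Chen 22, Eli 0, Hira 0, Dana 3 → Chen.
Borda totals: Chen 72, Eli 37, Hira 0, Dana 41 → Chen.
The two rules agree on Chen.

Yes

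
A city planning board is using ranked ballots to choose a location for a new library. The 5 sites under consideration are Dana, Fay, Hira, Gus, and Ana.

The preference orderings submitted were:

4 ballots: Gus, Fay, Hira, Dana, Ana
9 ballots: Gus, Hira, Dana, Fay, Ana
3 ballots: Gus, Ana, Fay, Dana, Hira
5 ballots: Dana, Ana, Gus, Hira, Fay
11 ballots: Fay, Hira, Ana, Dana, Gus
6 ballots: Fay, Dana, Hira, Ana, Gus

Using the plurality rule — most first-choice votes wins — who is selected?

First-place vote totals:
  Dana: 5
  Fay: 17
  Hira: 0
  Gus: 16
  Ana: 0
Fay has the most first-place votes.

Fay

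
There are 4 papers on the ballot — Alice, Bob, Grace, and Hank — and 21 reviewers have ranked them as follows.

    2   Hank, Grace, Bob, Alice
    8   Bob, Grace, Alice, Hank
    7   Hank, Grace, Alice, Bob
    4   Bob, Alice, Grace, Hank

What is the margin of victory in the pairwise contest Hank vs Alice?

Ballots ranking Hank above Alice: 2+7 = 9.
Ballots ranking Alice above Hank: 8+4 = 12.
Alice wins 12–9, a margin of 3.

3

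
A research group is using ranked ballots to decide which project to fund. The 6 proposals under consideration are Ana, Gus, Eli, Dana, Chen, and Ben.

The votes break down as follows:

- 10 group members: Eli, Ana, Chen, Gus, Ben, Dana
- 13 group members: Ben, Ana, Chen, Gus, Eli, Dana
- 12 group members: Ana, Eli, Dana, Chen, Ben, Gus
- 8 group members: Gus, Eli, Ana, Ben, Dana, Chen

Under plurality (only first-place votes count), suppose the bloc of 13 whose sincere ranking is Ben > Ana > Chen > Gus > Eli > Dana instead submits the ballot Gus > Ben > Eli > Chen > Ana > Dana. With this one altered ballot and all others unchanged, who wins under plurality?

Gus

First-place totals with the altered ballot: Ana 12, Gus 21, Eli 10, Dana 0, Chen 0, Ben 0.
The switch changes the winner from Ben to Gus.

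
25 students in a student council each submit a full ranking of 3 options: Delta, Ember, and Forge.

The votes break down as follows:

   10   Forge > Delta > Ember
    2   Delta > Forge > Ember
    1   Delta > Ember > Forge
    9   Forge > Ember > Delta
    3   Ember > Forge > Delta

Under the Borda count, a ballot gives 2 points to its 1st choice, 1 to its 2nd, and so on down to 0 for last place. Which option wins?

Forge

Borda scores:
  Delta: 10·1 + 2·2 + 2 + 9·0 + 3·0 = 16
  Ember: 10·0 + 2·0 + 1 + 9·1 + 3·2 = 16
  Forge: 10·2 + 2·1 + 0 + 9·2 + 3·1 = 43
Forge has the highest total.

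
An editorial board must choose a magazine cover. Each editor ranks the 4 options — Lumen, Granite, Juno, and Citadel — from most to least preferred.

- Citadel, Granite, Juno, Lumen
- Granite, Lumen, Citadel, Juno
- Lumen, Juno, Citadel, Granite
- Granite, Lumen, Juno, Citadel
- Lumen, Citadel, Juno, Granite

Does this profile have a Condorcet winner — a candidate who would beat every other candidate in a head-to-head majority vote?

No

Head-to-head results (5 voters total):
Lumen vs Granite: Granite wins 3–2.
Lumen vs Juno: Lumen wins 4–1.
Lumen vs Citadel: Lumen wins 4–1.
Granite vs Juno: Granite wins 3–2.
Granite vs Citadel: Citadel wins 3–2.
Juno vs Citadel: Citadel wins 3–2.
No candidate beats all others: Lumen beats Citadel beats Granite beats Lumen, a majority cycle.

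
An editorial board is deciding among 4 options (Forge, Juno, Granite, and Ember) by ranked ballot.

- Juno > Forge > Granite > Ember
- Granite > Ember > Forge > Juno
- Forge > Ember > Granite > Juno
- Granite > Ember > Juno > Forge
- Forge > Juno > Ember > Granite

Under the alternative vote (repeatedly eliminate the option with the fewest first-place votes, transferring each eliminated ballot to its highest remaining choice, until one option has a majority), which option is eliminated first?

Ember

Round 1: Forge 2, Granite 2, Juno 1, Ember 0. Ember has the fewest and is eliminated.
Round 2: Forge 2, Granite 2, Juno 1. Juno has the fewest and is eliminated.
Round 3: Forge 3, Granite 2. Forge has a majority.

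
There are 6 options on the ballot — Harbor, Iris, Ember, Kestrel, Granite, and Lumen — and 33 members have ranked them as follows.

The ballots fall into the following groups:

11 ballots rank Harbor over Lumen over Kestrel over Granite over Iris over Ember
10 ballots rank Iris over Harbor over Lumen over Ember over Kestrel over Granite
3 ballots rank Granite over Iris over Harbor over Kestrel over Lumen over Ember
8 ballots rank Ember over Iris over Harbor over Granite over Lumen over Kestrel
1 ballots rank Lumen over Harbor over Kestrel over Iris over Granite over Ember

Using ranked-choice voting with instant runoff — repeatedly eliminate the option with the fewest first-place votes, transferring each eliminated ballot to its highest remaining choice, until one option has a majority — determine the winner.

Round 1: Harbor 11, Iris 10, Ember 8, Granite 3, Lumen 1, Kestrel 0. Kestrel has the fewest and is eliminated.
Round 2: Harbor 11, Iris 10, Ember 8, Granite 3, Lumen 1. Lumen has the fewest and is eliminated.
Round 3: Harbor 12, Iris 10, Ember 8, Granite 3. Granite has the fewest and is eliminated.
Round 4: Iris 13, Harbor 12, Ember 8. Ember has the fewest and is eliminated.
Round 5: Iris 21, Harbor 12. Iris has a majority.

Iris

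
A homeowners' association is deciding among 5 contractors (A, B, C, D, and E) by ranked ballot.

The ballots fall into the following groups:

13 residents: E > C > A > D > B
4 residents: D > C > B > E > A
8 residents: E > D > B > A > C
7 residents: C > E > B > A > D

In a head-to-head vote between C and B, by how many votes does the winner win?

Ballots ranking C above B: 13+4+7 = 24.
Ballots ranking B above C: 8.
C wins 24–8, a margin of 16.

16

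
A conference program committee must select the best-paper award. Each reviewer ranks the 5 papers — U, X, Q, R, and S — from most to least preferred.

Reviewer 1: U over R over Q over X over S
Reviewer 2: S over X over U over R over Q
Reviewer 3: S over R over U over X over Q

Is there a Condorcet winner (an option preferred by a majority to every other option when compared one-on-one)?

Head-to-head results (3 voters total):
U vs X: U wins 2–1.
U vs Q: U wins 3–0.
U vs R: U wins 2–1.
U vs S: S wins 2–1.
X vs Q: X wins 2–1.
X vs R: R wins 2–1.
X vs S: S wins 2–1.
Q vs R: R wins 3–0.
Q vs S: S wins 2–1.
R vs S: S wins 2–1.
S beats each rival — U (2–1), X (2–1), Q (2–1), R (2–1) — so S is the Condorcet winner.

Yes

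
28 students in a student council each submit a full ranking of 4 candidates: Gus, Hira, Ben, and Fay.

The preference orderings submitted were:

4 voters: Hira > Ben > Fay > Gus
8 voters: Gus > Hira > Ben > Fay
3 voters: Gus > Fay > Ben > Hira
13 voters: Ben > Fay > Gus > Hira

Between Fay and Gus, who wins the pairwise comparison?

Fay

Ballots ranking Fay above Gus: 4+13 = 17.
Ballots ranking Gus above Fay: 8+3 = 11.
Fay wins the head-to-head, 17–11.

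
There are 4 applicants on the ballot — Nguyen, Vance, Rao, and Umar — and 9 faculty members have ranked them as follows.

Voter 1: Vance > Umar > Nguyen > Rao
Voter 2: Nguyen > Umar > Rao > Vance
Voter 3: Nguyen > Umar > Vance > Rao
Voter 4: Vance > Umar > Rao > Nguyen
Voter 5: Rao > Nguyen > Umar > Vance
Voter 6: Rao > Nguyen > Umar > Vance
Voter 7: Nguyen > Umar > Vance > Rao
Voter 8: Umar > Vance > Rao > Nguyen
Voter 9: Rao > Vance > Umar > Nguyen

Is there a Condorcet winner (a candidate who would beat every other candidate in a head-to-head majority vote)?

Head-to-head results (9 voters total):
Nguyen vs Vance: Nguyen wins 5–4.
Nguyen vs Rao: Rao wins 5–4.
Nguyen vs Umar: Nguyen wins 5–4.
Vance vs Rao: Vance wins 5–4.
Vance vs Umar: Umar wins 6–3.
Rao vs Umar: Umar wins 6–3.
No candidate beats all others: Nguyen beats Vance beats Rao beats Nguyen, a majority cycle.

No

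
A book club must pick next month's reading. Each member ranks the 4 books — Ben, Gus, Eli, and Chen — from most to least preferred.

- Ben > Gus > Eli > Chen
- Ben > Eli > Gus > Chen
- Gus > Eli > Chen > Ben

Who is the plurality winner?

Ben

First-place vote totals:
  Ben: 2
  Gus: 1
  Eli: 0
  Chen: 0
Ben has the most first-place votes.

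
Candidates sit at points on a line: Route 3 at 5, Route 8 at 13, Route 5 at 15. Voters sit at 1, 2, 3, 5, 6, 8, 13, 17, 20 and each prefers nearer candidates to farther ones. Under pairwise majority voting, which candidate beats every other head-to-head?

With single-peaked preferences on a line, the Condorcet winner is the candidate closest to the median voter.
The median voter (position 6) is closest to Route 3 at 5.
Check: Route 3 vs Route 8 — voters closer to Route 3: 6 of 9.

Route 3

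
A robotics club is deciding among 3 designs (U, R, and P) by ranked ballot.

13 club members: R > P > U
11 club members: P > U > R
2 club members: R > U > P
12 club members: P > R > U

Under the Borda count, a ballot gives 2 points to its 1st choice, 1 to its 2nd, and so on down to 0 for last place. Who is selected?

Borda scores:
  U: 13·0 + 11·1 + 2·1 + 12·0 = 13
  R: 13·2 + 11·0 + 2·2 + 12·1 = 42
  P: 13·1 + 11·2 + 2·0 + 12·2 = 59
P has the highest total.

P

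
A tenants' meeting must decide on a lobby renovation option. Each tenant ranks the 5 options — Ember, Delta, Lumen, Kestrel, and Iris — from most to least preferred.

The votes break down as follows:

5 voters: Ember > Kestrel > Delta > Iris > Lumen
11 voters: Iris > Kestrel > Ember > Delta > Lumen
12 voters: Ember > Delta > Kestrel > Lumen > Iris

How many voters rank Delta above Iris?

Ballots ranking Delta above Iris: 5+12 = 17.
Ballots ranking Iris above Delta: 11.
So 17 of 28 voters prefer Delta to Iris.

17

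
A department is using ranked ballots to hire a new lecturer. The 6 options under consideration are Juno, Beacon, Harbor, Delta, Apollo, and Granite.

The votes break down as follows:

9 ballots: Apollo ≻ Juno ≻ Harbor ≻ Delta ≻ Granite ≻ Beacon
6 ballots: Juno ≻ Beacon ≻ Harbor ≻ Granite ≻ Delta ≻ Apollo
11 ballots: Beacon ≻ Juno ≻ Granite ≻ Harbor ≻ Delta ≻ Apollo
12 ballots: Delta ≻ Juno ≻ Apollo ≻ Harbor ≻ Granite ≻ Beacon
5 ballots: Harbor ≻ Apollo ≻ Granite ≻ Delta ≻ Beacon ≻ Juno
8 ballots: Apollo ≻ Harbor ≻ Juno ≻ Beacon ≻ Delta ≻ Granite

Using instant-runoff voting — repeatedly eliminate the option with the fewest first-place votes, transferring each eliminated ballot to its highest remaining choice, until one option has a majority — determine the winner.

Round 1: Apollo 17, Delta 12, Beacon 11, Juno 6, Harbor 5, Granite 0. Granite has the fewest and is eliminated.
Round 2: Apollo 17, Delta 12, Beacon 11, Juno 6, Harbor 5. Harbor has the fewest and is eliminated.
Round 3: Apollo 22, Delta 12, Beacon 11, Juno 6. Juno has the fewest and is eliminated.
Round 4: Apollo 22, Beacon 17, Delta 12. Delta has the fewest and is eliminated.
Round 5: Apollo 34, Beacon 17. Apollo has a majority.

Apollo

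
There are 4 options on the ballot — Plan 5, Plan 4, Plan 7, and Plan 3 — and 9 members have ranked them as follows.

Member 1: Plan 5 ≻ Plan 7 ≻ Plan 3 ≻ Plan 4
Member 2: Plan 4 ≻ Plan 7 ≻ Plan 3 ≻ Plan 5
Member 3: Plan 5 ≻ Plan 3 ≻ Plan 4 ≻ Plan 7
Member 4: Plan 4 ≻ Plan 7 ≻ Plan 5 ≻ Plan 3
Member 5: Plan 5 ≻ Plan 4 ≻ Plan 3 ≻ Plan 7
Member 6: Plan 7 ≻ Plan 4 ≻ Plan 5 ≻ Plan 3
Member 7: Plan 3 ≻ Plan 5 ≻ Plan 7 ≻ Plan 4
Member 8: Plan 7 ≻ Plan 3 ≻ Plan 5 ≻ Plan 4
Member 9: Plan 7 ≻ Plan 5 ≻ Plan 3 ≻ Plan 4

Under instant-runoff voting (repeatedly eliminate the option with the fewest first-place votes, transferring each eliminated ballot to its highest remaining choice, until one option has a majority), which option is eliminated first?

Plan 3

Round 1: Plan 5 3, Plan 7 3, Plan 4 2, Plan 3 1. Plan 3 has the fewest and is eliminated.
Round 2: Plan 5 4, Plan 7 3, Plan 4 2. Plan 4 has the fewest and is eliminated.
Round 3: Plan 7 5, Plan 5 4. Plan 7 has a majority.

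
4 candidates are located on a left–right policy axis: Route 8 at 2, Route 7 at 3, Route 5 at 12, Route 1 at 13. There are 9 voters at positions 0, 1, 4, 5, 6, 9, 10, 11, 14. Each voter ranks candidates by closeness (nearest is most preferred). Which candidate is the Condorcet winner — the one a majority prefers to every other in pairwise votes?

Route 7

With single-peaked preferences on a line, the Condorcet winner is the candidate closest to the median voter.
The median voter (position 6) is closest to Route 7 at 3.
Check: Route 7 vs Route 8 — voters closer to Route 7: 7 of 9.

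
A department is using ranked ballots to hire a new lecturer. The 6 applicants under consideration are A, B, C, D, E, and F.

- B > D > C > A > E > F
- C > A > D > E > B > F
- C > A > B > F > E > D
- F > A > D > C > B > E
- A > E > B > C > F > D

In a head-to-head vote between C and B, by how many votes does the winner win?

1

Ballots ranking C above B: 3.
Ballots ranking B above C: 2.
C wins 3–2, a margin of 1.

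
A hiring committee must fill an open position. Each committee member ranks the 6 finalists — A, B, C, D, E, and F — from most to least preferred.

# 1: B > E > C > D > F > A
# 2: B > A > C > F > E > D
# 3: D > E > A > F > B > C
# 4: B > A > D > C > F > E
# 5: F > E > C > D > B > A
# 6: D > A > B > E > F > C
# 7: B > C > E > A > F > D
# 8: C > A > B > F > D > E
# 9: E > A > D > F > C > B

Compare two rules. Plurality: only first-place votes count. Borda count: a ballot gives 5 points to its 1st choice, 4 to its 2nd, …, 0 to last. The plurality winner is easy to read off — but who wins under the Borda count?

Plurality first-place counts: A 0, B 4, C 1, D 2, E 1, F 1 → B.
Borda totals: A 25, B 28, C 21, D 21, E 23, F 17 → B.

B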